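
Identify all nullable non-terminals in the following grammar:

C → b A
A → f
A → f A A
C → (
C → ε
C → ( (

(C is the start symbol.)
ε-productions: C → ε
So C is immediately nullable.
No further non-terminal can be added: every production for the remaining non-terminals contains a terminal or a non-nullable non-terminal.
Nullable = { 'C' }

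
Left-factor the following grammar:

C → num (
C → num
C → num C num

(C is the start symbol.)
Left-factoring transforms A → αβ₁ | αβ₂ into A → αA' and A' → β₁ | β₂
(α is the longest common prefix among the alternatives). Repeat until
no nonterminal has two alternatives with a common prefix.

Round 1: C has alternatives sharing prefix 'num'. Introduce C': C → num C'
  Add: C' → (
  Add: C' → ε
  Add: C' → C num

No remaining common prefixes — done.

Resulting grammar:
C → num C'
C' → (
C' → ε
C' → C num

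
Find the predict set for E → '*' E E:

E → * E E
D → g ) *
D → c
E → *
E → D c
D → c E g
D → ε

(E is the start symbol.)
{ '*' }

PREDICT(E → '*' E E) = (FIRST(RHS) \ {ε}) ∪ (FOLLOW(E) if ε ∈ FIRST(RHS), i.e. RHS ⇒* ε)
FIRST('*' E E) = { '*' }
ε ∉ FIRST('*' E E), so FOLLOW(E) is not added.
PREDICT(E → '*' E E) = { '*' }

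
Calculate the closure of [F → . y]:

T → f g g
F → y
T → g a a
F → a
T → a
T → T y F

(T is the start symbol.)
{ [F → . y] }

To compute CLOSURE, for each item [A → α.Bβ] where B is a non-terminal, add [B → .γ] for all productions B → γ; repeat for the newly added items until nothing changes.

Start with: [F → . y]
The dot precedes the terminal y, so nothing is added.

CLOSURE = { [F → . y] }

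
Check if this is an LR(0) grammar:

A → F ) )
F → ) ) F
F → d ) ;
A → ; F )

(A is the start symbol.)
A grammar is LR(0) if no state in the canonical LR(0) collection has:
  - both a shift item (dot before a terminal) and a complete item (shift-reduce conflict), or
  - two or more complete items (reduce-reduce conflict; the accept item [A' → A .] counts as a complete item here).

Augment with A' → A and build the canonical LR(0) collection (I0 = CLOSURE({[A' → . A]}), then GOTO on every symbol after a dot until no new states appear). It has 14 states:
  I0: { [A → . ; F )], [A → . F ) )], [A' → . A], [F → . ) ) F], [F → . d ) ;] }  — shift
  I1: { [F → ) . ) F] }  — shift
  I2: { [A → ; . F )], [F → . ) ) F], [F → . d ) ;] }  — shift
  I3: { [A' → A .] }  — accept
  I4: { [A → F . ) )] }  — shift
  I5: { [F → d . ) ;] }  — shift
  I6: { [F → d ) . ;] }  — shift
  I7: { [F → d ) ; .] }  — reduce
  I8: { [A → F ) . )] }  — shift
  I9: { [A → F ) ) .] }  — reduce
  I10: { [A → ; F . )] }  — shift
  I11: { [A → ; F ) .] }  — reduce
  I12: { [F → ) ) . F], [F → . ) ) F], [F → . d ) ;] }  — shift
  I13: { [F → ) ) F .] }  — reduce

Every state is either a pure shift/goto state or contains exactly one complete item and nothing to shift — no conflicts. The grammar is LR(0).

Answer: Yes, the grammar is LR(0)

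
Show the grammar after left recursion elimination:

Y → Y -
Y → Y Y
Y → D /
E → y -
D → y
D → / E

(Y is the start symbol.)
Y → D / Y'
Y' → - Y'
Y' → Y Y'
Y' → ε
E → y -
D → y
D → / E

Y is directly left-recursive. The standard transformation for
  A → A α₁ | ... | A α_m | β₁ | ... | β_n
is
  A  → β₁ A' | ... | β_n A'
  A' → α₁ A' | ... | α_m A' | ε

Y → D / becomes Y → D / Y'
Y → Y - becomes Y' → - Y'
Y → Y Y becomes Y' → Y Y'
Add Y' → ε

Productions for other non-terminals are unchanged:
  E → y -
  D → y
  D → / E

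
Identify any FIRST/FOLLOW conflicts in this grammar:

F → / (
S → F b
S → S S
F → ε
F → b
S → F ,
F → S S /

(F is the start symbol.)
A FIRST/FOLLOW conflict occurs when a non-terminal N has a nullable alternative N → β (β ⇒* ε) and another alternative N → α with FIRST(α) ∩ FOLLOW(N) ≠ ∅: on such a lookahead the parser cannot decide between expanding α and letting N vanish via β.

Nullable non-terminals: F.
FIRST sets used below: FIRST(S) = { ',', '/', 'b' }

F: nullable alternative(s) F → ε; FOLLOW(F) = { $, ',', 'b' }
  F → / (: FIRST \ {ε} = { '/' } — disjoint from FOLLOW(F)
  F → ε: FIRST \ {ε} = { } — this is the only nullable alternative, skip
  F → b: FIRST \ {ε} = { 'b' } — overlaps FOLLOW(F) on { 'b' }: CONFLICT
  F → S S /: FIRST \ {ε} = { ',', '/', 'b' } — overlaps FOLLOW(F) on { ',', 'b' }: CONFLICT

S has no nullable alternative, so no FIRST/FOLLOW check is needed there.

So the grammar has 2 FIRST/FOLLOW conflicts (marked CONFLICT above).

Answer: Yes. F → b with FOLLOW(F) on { 'b' }; F → S S '/' with FOLLOW(F) on { ',', 'b' }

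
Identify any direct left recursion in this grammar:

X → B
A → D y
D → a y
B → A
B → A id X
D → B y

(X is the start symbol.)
Direct left recursion occurs when N → N α for some non-terminal N (the right-hand side begins with the left-hand side itself).

X → B: starts with B
A → D y: starts with D
D → a y: starts with a
B → A: starts with A
B → A id X: starts with A
D → B y: starts with B

No direct left recursion found.

Answer: No direct left recursion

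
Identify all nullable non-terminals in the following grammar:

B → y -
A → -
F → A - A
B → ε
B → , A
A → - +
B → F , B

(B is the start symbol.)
ε-productions: B → ε
So B is immediately nullable.
No further non-terminal can be added: every production for the remaining non-terminals contains a terminal or a non-nullable non-terminal.
Nullable = { 'B' }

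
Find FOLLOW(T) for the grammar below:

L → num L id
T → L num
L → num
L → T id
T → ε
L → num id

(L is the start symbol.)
To compute FOLLOW(T), find every occurrence of T on a right-hand side N → α T β: add FIRST(β) \ {ε}, and if β is empty or nullable also add FOLLOW(N). Iterate to a fixed point.

In L → T id: T is followed by id, add FIRST(id) \ {ε} = { 'id' }

Taking the union: FOLLOW(T) = { 'id' }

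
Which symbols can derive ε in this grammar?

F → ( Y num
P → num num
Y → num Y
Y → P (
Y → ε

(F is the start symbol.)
{ 'Y' }

ε-productions: Y → ε
So Y is immediately nullable.
No further non-terminal can be added: every production for the remaining non-terminals contains a terminal or a non-nullable non-terminal.
Nullable = { 'Y' }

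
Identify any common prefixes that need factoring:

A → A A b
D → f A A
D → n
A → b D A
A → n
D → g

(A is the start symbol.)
No, left-factoring is not needed

Left-factoring is needed when two productions for the same non-terminal
share a common prefix on the right-hand side.

Productions for A:
  A → A A b
  A → b D A
  A → n
Productions for D:
  D → f A A
  D → n
  D → g

No common prefixes found.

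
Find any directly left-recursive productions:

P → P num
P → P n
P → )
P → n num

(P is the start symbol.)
Yes, P is left-recursive

Direct left recursion occurs when N → N α for some non-terminal N (the right-hand side begins with the left-hand side itself).

P → P num: LEFT RECURSIVE (starts with P)
P → P n: LEFT RECURSIVE (starts with P)
P → ): starts with ')'
P → n num: starts with n

The grammar has direct left recursion on: P.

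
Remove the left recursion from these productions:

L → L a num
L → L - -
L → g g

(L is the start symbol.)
L is directly left-recursive. The standard transformation for
  A → A α₁ | ... | A α_m | β₁ | ... | β_n
is
  A  → β₁ A' | ... | β_n A'
  A' → α₁ A' | ... | α_m A' | ε

L → g g becomes L → g g L'
L → L a num becomes L' → a num L'
L → L - - becomes L' → - - L'
Add L' → ε

Resulting grammar:
L → g g L'
L' → a num L'
L' → - - L'
L' → ε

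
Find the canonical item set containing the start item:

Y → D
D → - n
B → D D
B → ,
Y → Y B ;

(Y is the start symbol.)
{ [D → . - n], [Y → . D], [Y → . Y B ;], [Y' → . Y] }

First, augment the grammar with Y' → Y
I₀ = CLOSURE({ [Y' → . Y] }):
  [Y' → . Y] has the dot before Y: add [Y → . D], [Y → . Y B ;]
  [Y → . D] has the dot before D: add [D → . - n]
No further items can be added.

I₀ = { [D → . - n], [Y → . D], [Y → . Y B ;], [Y' → . Y] }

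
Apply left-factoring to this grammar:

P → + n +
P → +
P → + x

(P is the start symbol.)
Left-factoring transforms A → αβ₁ | αβ₂ into A → αA' and A' → β₁ | β₂
(α is the longest common prefix among the alternatives). Repeat until
no nonterminal has two alternatives with a common prefix.

Round 1: P has alternatives sharing prefix '+'. Introduce P': P → + P'
  Add: P' → n +
  Add: P' → ε
  Add: P' → x

No remaining common prefixes — done.

Resulting grammar:
P → + P'
P' → n +
P' → ε
P' → x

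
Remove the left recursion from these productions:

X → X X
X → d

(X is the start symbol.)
X → d X'
X' → X X'
X' → ε

X is directly left-recursive. The standard transformation for
  A → A α₁ | ... | A α_m | β₁ | ... | β_n
is
  A  → β₁ A' | ... | β_n A'
  A' → α₁ A' | ... | α_m A' | ε

X → d becomes X → d X'
X → X X becomes X' → X X'
Add X' → ε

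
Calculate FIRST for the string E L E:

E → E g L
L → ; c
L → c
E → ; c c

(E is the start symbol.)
{ ';' }

FIRST sets of the non-terminals involved (from the grammar, by fixed-point iteration):
  FIRST(E) = { ';' }

To compute FIRST(E L E), process the symbols left to right:
Symbol E is a non-terminal. Add FIRST(E) \ {ε} = { ';' }
E is not nullable (ε ∉ FIRST(E)), so stop here.
FIRST(E L E) = { ';' }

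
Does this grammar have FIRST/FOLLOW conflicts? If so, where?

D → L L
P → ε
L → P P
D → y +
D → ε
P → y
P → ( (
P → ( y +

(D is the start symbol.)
Yes. P → y with FOLLOW(P) on { 'y' }; P → '(' '(' with FOLLOW(P) on { '(' }; P → '(' y '+' with FOLLOW(P) on { '(' }

Nullable non-terminals: D, L, P.
FIRST sets used below: FIRST(L) = { '(', 'y', ε }

D: nullable alternative(s) D → L L, D → ε; FOLLOW(D) = { $ }
  D → L L: FIRST \ {ε} = { '(', 'y' } — disjoint from FOLLOW(D)
  D → y +: FIRST \ {ε} = { 'y' } — disjoint from FOLLOW(D)
  D → ε: FIRST \ {ε} = { } — disjoint from FOLLOW(D)
L has a nullable alternative but only one production, so nothing to check.

P: nullable alternative(s) P → ε; FOLLOW(P) = { $, '(', 'y' }
  P → ε: FIRST \ {ε} = { } — this is the only nullable alternative, skip
  P → y: FIRST \ {ε} = { 'y' } — overlaps FOLLOW(P) on { 'y' }: CONFLICT
  P → ( (: FIRST \ {ε} = { '(' } — overlaps FOLLOW(P) on { '(' }: CONFLICT
  P → ( y +: FIRST \ {ε} = { '(' } — overlaps FOLLOW(P) on { '(' }: CONFLICT

So the grammar has 3 FIRST/FOLLOW conflicts (marked CONFLICT above).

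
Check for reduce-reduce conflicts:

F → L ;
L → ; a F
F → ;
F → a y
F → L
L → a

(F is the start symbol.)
A reduce-reduce conflict occurs when an LR(0) state has two complete items [A → α .] and [B → β .] — both call for a reduction, and with no lookahead the parser cannot choose between them.

Augment with F' → F and build the canonical LR(0) collection (I0 = CLOSURE({[F' → . F]}), then GOTO on every symbol after a dot until no new states appear). It has 9 states:
  I0: { [F → . ;], [F → . L ;], [F → . L], [F → . a y], [F' → . F], [L → . ; a F], [L → . a] }  — shift
  I1: { [F → ; .], [L → ; . a F] }  — shift, reduce
  I2: { [F' → F .] }  — accept
  I3: { [F → L . ;], [F → L .] }  — shift, reduce
  I4: { [F → a . y], [L → a .] }  — shift, reduce
  I5: { [F → a y .] }  — reduce
  I6: { [F → L ; .] }  — reduce
  I7: { [F → . ;], [F → . L ;], [F → . L], [F → . a y], [L → . ; a F], [L → . a], [L → ; a . F] }  — shift
  I8: { [L → ; a F .] }  — reduce

No state contains more than one complete item.

Answer: No reduce-reduce conflicts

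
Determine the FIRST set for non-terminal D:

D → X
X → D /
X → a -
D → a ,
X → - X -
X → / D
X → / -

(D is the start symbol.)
FIRST sets of the other non-terminals involved (by the same procedure, iterated to a fixed point):
  FIRST(X) = { '-', '/', 'a' }

From D → X:
  - X is a non-terminal: add FIRST(X) \ {ε} = { '-', '/', 'a' }
    X is not nullable, so stop
From D → a ,:
  - a is a terminal: add 'a' and stop

Collecting: FIRST(D) = { '-', '/', 'a' }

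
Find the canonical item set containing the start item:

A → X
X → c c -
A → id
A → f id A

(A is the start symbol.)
First, augment the grammar with A' → A
I₀ = CLOSURE({ [A' → . A] }):
  [A' → . A] has the dot before A: add [A → . X], [A → . id], [A → . f id A]
  [A → . X] has the dot before X: add [X → . c c -]
No further items can be added.

I₀ = { [A → . X], [A → . f id A], [A → . id], [A' → . A], [X → . c c -] }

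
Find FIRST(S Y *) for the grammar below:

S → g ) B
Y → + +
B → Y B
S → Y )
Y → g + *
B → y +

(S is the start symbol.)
{ '+', 'g' }

FIRST sets of the non-terminals involved (from the grammar, by fixed-point iteration):
  FIRST(S) = { '+', 'g' }

To compute FIRST(S Y *), process the symbols left to right:
Symbol S is a non-terminal. Add FIRST(S) \ {ε} = { '+', 'g' }
S is not nullable (ε ∉ FIRST(S)), so stop here.
FIRST(S Y *) = { '+', 'g' }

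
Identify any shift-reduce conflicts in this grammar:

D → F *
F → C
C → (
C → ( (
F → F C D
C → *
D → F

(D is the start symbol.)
Yes — I1: [C → ( .] vs [C → ( . (]; I5: [D → F .] vs [C → . (]

A shift-reduce conflict occurs when an LR(0) state has both:
  - a complete (reduce) item [A → α .] (dot at the end), and
  - a shift item [B → β . c γ] (dot before a terminal).

Augment with D' → D and build the canonical LR(0) collection (I0 = CLOSURE({[D' → . D]}), then GOTO on every symbol after a dot until no new states appear). It has 10 states:
  I0: { [C → . ( (], [C → . (], [C → . *], [D → . F *], [D → . F], [D' → . D], [F → . C], [F → . F C D] }  — shift
  I1: { [C → ( . (], [C → ( .] }  — shift, reduce
  I2: { [C → * .] }  — reduce
  I3: { [F → C .] }  — reduce
  I4: { [D' → D .] }  — accept
  I5: { [C → . ( (], [C → . (], [C → . *], [D → F . *], [D → F .], [F → F . C D] }  — shift, reduce
  I6: { [C → * .], [D → F * .] }  — 2 reduces
  I7: { [C → . ( (], [C → . (], [C → . *], [D → . F *], [D → . F], [F → . C], [F → . F C D], [F → F C . D] }  — shift
  I8: { [F → F C D .] }  — reduce
  I9: { [C → ( ( .] }  — reduce

I1 contains reduce item [C → ( .] and shift item [C → ( . (] — shift-reduce conflict.
I5 contains reduce item [D → F .] and shift items [C → . (], [C → . ( (], [C → . *], [D → F . *] — shift-reduce conflict.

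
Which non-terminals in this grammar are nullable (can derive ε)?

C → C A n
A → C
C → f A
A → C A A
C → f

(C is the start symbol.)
None

A non-terminal is nullable if it can derive ε (the empty string): either it has an ε-production, or it has a production whose right-hand side consists entirely of nullable non-terminals.

There are no ε-productions, so no non-terminal can derive ε.
No non-terminals are nullable.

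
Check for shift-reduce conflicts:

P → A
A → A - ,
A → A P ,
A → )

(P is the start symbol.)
Yes — I2: [P → A .] vs [A → . )]

A shift-reduce conflict occurs when an LR(0) state has both:
  - a complete (reduce) item [A → α .] (dot at the end), and
  - a shift item [B → β . c γ] (dot before a terminal).

Augment with P' → P and build the canonical LR(0) collection (I0 = CLOSURE({[P' → . P]}), then GOTO on every symbol after a dot until no new states appear). It has 8 states:
  I0: { [A → . )], [A → . A - ,], [A → . A P ,], [P → . A], [P' → . P] }  — shift
  I1: { [A → ) .] }  — reduce
  I2: { [A → . )], [A → . A - ,], [A → . A P ,], [A → A . - ,], [A → A . P ,], [P → . A], [P → A .] }  — shift, reduce
  I3: { [P' → P .] }  — accept
  I4: { [A → A - . ,] }  — shift
  I5: { [A → A P . ,] }  — shift
  I6: { [A → A P , .] }  — reduce
  I7: { [A → A - , .] }  — reduce

I2 contains reduce item [P → A .] and shift items [A → . )], [A → A . - ,] — shift-reduce conflict.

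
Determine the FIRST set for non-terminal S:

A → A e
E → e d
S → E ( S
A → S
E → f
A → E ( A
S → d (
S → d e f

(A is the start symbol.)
{ 'd', 'e', 'f' }

To compute FIRST(S), examine every production with S on the left-hand side, reading each right-hand side left to right until a non-nullable symbol is reached.

FIRST sets of the other non-terminals involved (by the same procedure, iterated to a fixed point):
  FIRST(E) = { 'e', 'f' }

From S → E ( S:
  - E is a non-terminal: add FIRST(E) \ {ε} = { 'e', 'f' }
    E is not nullable, so stop
From S → d (:
  - d is a terminal: add 'd' and stop
From S → d e f:
  - d is a terminal: add 'd' and stop

Collecting: FIRST(S) = { 'd', 'e', 'f' }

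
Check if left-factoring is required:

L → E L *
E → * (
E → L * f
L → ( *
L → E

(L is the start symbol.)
Left-factoring is needed when two productions for the same non-terminal
share a common prefix on the right-hand side.

Productions for L:
  L → E L *
  L → ( *
  L → E
Productions for E:
  E → * (
  E → L * f

Found common prefix 'E' in productions for L

Answer: Yes, L has productions with common prefix 'E'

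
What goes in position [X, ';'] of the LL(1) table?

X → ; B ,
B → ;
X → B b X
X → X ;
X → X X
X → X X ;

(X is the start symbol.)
X → ; B ,, X → B b X, X → X ;, X → X X, X → X X ;

To find M[X, ';'], we find productions for X where ';' is in the predict set (PREDICT(N → α) = (FIRST(α) \ {ε}) ∪ (FOLLOW(N) if α ⇒* ε)).

Relevant sets:
  FIRST(B) = { ';' }
  FIRST(X) = { ';' }

X → ; B ,: PREDICT = { ';' }
  ';' is in predict set, so this production goes in M[X, ';']
X → B b X: PREDICT = { ';' }
  ';' is in predict set, so this production goes in M[X, ';']
X → X ;: PREDICT = { ';' }
  ';' is in predict set, so this production goes in M[X, ';']
X → X X: PREDICT = { ';' }
  ';' is in predict set, so this production goes in M[X, ';']
X → X X ;: PREDICT = { ';' }
  ';' is in predict set, so this production goes in M[X, ';']

M[X, ';'] = X → ; B ,, X → B b X, X → X ;, X → X X, X → X X ;  (a multiply-defined cell — the grammar is not LL(1))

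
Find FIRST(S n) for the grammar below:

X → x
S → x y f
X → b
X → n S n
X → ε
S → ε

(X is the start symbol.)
FIRST sets of the non-terminals involved (from the grammar, by fixed-point iteration):
  FIRST(S) = { 'x', ε }

To compute FIRST(S n), process the symbols left to right:
Symbol S is a non-terminal. Add FIRST(S) \ {ε} = { 'x' }
S is nullable (ε ∈ FIRST(S)), continue to the next symbol.
Symbol n is a terminal. Add 'n' and stop.
FIRST(S n) = { 'n', 'x' }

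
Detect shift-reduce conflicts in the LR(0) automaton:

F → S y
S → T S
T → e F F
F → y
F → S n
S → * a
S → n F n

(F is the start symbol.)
Augment with F' → F and build the canonical LR(0) collection (I0 = CLOSURE({[F' → . F]}), then GOTO on every symbol after a dot until no new states appear). It has 16 states:
  I0: { [F → . S n], [F → . S y], [F → . y], [F' → . F], [S → . * a], [S → . T S], [S → . n F n], [T → . e F F] }  — shift
  I1: { [S → * . a] }  — shift
  I2: { [F' → F .] }  — accept
  I3: { [F → S . n], [F → S . y] }  — shift
  I4: { [S → . * a], [S → . T S], [S → . n F n], [S → T . S], [T → . e F F] }  — shift
  I5: { [F → . S n], [F → . S y], [F → . y], [S → . * a], [S → . T S], [S → . n F n], [T → . e F F], [T → e . F F] }  — shift
  I6: { [F → . S n], [F → . S y], [F → . y], [S → . * a], [S → . T S], [S → . n F n], [S → n . F n], [T → . e F F] }  — shift
  I7: { [F → y .] }  — reduce
  I8: { [S → n F . n] }  — shift
  I9: { [S → n F n .] }  — reduce
  I10: { [F → . S n], [F → . S y], [F → . y], [S → . * a], [S → . T S], [S → . n F n], [T → . e F F], [T → e F . F] }  — shift
  I11: { [T → e F F .] }  — reduce
  I12: { [S → T S .] }  — reduce
  I13: { [F → S n .] }  — reduce
  I14: { [F → S y .] }  — reduce
  I15: { [S → * a .] }  — reduce

No state contains both a complete item and a shift item.

Answer: No shift-reduce conflicts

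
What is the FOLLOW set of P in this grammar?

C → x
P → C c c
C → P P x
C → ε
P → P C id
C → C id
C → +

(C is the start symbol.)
In C → P P x: P is followed by P x, add FIRST(P x) \ {ε} = { '+', 'c', 'id', 'x' }
In C → P P x: P is followed by x, add FIRST(x) \ {ε} = { 'x' }
In P → P C id: P is followed by C id, add FIRST(C id) \ {ε} = { '+', 'c', 'id', 'x' }

Taking the union: FOLLOW(P) = { '+', 'c', 'id', 'x' }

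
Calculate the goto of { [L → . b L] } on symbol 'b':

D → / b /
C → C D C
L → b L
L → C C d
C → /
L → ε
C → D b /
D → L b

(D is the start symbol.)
{ [C → . /], [C → . C D C], [C → . D b /], [D → . / b /], [D → . L b], [L → . C C d], [L → . b L], [L → .], [L → b . L] }

GOTO(I, 'b') = CLOSURE({ [A → αX.β] : [A → α.Xβ] ∈ I, X = 'b' })

Items with dot before 'b', with the dot advanced:
  [L → . b L] → [L → b . L]
Closure of the advanced items:
  [L → b . L] has the dot before L: add [L → . b L], [L → . C C d], [L → .]
  [L → . C C d] has the dot before C: add [C → . C D C], [C → . /], [C → . D b /]
  [C → . D b /] has the dot before D: add [D → . / b /], [D → . L b]

GOTO = { [C → . /], [C → . C D C], [C → . D b /], [D → . / b /], [D → . L b], [L → . C C d], [L → . b L], [L → .], [L → b . L] }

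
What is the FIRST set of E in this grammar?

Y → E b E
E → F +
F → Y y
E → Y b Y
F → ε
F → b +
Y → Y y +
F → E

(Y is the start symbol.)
To compute FIRST(E), examine every production with E on the left-hand side, reading each right-hand side left to right until a non-nullable symbol is reached.

FIRST sets of the other non-terminals involved (by the same procedure, iterated to a fixed point):
  FIRST(F) = { '+', 'b', ε }
  FIRST(Y) = { '+', 'b' }

From E → F +:
  - F is a non-terminal: add FIRST(F) \ {ε} = { '+', 'b' }
    F is nullable, so continue to the next symbol
  - '+' is a terminal: add '+' and stop
From E → Y b Y:
  - Y is a non-terminal: add FIRST(Y) \ {ε} = { '+', 'b' }
    Y is not nullable, so stop

Collecting: FIRST(E) = { '+', 'b' }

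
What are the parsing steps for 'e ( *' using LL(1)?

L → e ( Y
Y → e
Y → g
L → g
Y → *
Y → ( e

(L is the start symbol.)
LL(1) parsing maintains a stack (initially the start symbol over $) and the input. At each step: if the stack top is a terminal, match it against the current input token; if it is a non-terminal N, replace it with the RHS of M[N, lookahead] (the unique production whose predict set contains the lookahead).

Stack is shown with the top on the left.

Stack    Input    Action
------------------------
L $      e ( * $  output L → e ( Y
e ( Y $  e ( * $  match 'e'
( Y $    ( * $    match '('
Y $      * $      output Y → *
* $      * $      match '*'
$        $        accept

The string is accepted.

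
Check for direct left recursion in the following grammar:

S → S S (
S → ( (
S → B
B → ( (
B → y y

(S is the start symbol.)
S → S S (: LEFT RECURSIVE (starts with S)
S → ( (: starts with '('
S → B: starts with B
B → ( (: starts with '('
B → y y: starts with y

The grammar has direct left recursion on: S.

Answer: Yes, S is left-recursive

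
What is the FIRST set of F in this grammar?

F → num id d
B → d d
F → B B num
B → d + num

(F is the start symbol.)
{ 'd', 'num' }

FIRST sets of the other non-terminals involved (by the same procedure, iterated to a fixed point):
  FIRST(B) = { 'd' }

From F → num id d:
  - num is a terminal: add 'num' and stop
From F → B B num:
  - B is a non-terminal: add FIRST(B) \ {ε} = { 'd' }
    B is not nullable, so stop

Collecting: FIRST(F) = { 'd', 'num' }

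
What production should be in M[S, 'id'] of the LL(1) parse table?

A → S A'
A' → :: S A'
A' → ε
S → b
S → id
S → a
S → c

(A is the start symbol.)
S → id

To find M[S, 'id'], we find productions for S where 'id' is in the predict set (PREDICT(N → α) = (FIRST(α) \ {ε}) ∪ (FOLLOW(N) if α ⇒* ε)).

S → b: PREDICT = { 'b' }
S → id: PREDICT = { 'id' }
  'id' is in predict set, so this production goes in M[S, 'id']
S → a: PREDICT = { 'a' }
S → c: PREDICT = { 'c' }

M[S, 'id'] = S → id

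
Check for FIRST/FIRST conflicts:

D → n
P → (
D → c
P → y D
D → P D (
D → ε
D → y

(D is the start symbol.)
Yes. D → P D '(' / D → y on { 'y' }

FIRST sets of the non-terminals at (or reachable through a nullable prefix from) the front of some alternative:
  FIRST(P) = { '(', 'y' }

Productions for D:
  D → n: FIRST = { 'n' }
  D → c: FIRST = { 'c' }
  D → P D (: FIRST = { '(', 'y' }
  D → ε: FIRST = { ε }
  D → y: FIRST = { 'y' }
Productions for P:
  P → (: FIRST = { '(' }
  P → y D: FIRST = { 'y' }

Conflict for D: D → P D ( and D → y
  Overlap: { 'y' }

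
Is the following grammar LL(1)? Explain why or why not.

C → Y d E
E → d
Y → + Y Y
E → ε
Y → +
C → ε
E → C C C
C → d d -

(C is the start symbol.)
No. Predict set conflict for C: { '+' }

A grammar is LL(1) if for each non-terminal N with multiple productions, the predict sets of those productions are pairwise disjoint, where PREDICT(N → α) = (FIRST(α) \ {ε}) ∪ (FOLLOW(N) if α ⇒* ε).

Relevant sets:
  FIRST(Y) = { '+' }
  FIRST(C) = { '+', 'd', ε }
  FOLLOW(C) = { $, '+', 'd' }
  FOLLOW(E) = { $, '+', 'd' }

For C:
  PREDICT(C → Y d E) = { '+' }
  PREDICT(C → ε) = { $, '+', 'd' }
  PREDICT(C → d d '-') = { 'd' }
For E:
  PREDICT(E → d) = { 'd' }
  PREDICT(E → ε) = { $, '+', 'd' }
  PREDICT(E → C C C) = { $, '+', 'd' }
For Y:
  PREDICT(Y → '+' Y Y) = { '+' }
  PREDICT(Y → '+') = { '+' }

Conflict found: Predict set conflict for C: { '+' }
The grammar is NOT LL(1).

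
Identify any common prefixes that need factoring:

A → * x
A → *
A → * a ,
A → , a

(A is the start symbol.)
Yes, A has productions with common prefix '*'

Left-factoring is needed when two productions for the same non-terminal
share a common prefix on the right-hand side.

Productions for A:
  A → * x
  A → *
  A → * a ,
  A → , a

Found common prefix '*' in productions for A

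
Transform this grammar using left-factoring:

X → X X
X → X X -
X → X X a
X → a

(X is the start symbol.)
Left-factoring transforms A → αβ₁ | αβ₂ into A → αA' and A' → β₁ | β₂
(α is the longest common prefix among the alternatives). Repeat until
no nonterminal has two alternatives with a common prefix.

Round 1: X has alternatives sharing prefix 'X X'. Introduce X': X → X X X'
  Add: X' → ε
  Add: X' → -
  Add: X' → a

No remaining common prefixes — done.

Resulting grammar:
X → X X X'
X' → ε
X' → -
X' → a
X → a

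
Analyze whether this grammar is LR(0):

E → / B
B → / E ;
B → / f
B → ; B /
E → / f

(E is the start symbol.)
Yes, the grammar is LR(0)

Augment with E' → E and build the canonical LR(0) collection (I0 = CLOSURE({[E' → . E]}), then GOTO on every symbol after a dot until no new states appear). It has 12 states:
  I0: { [E → . / B], [E → . / f], [E' → . E] }  — shift
  I1: { [B → . / E ;], [B → . / f], [B → . ; B /], [E → / . B], [E → / . f] }  — shift
  I2: { [E' → E .] }  — accept
  I3: { [B → / . E ;], [B → / . f], [E → . / B], [E → . / f] }  — shift
  I4: { [B → . / E ;], [B → . / f], [B → . ; B /], [B → ; . B /] }  — shift
  I5: { [E → / B .] }  — reduce
  I6: { [E → / f .] }  — reduce
  I7: { [B → ; B . /] }  — shift
  I8: { [B → ; B / .] }  — reduce
  I9: { [B → / E . ;] }  — shift
  I10: { [B → / f .] }  — reduce
  I11: { [B → / E ; .] }  — reduce

Every state is either a pure shift/goto state or contains exactly one complete item and nothing to shift — no conflicts. The grammar is LR(0).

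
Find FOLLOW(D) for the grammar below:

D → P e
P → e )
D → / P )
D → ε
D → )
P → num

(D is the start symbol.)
To compute FOLLOW(D), find every occurrence of D on a right-hand side N → α D β: add FIRST(β) \ {ε}, and if β is empty or nullable also add FOLLOW(N). Iterate to a fixed point.

D is the start symbol, so $ ∈ FOLLOW(D).
D does not occur on any right-hand side.

Taking the union: FOLLOW(D) = { $ }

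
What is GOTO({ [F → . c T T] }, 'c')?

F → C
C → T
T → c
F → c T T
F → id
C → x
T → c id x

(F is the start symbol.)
GOTO(I, 'c') = CLOSURE({ [A → αX.β] : [A → α.Xβ] ∈ I, X = 'c' })

Items with dot before 'c', with the dot advanced:
  [F → . c T T] → [F → c . T T]
Closure of the advanced items:
  [F → c . T T] has the dot before T: add [T → . c], [T → . c id x]

GOTO = { [F → c . T T], [T → . c id x], [T → . c] }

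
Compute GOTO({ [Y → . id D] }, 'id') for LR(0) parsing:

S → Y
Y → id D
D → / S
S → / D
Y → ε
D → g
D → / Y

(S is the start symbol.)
{ [D → . / S], [D → . / Y], [D → . g], [Y → id . D] }

GOTO(I, 'id') = CLOSURE({ [A → αX.β] : [A → α.Xβ] ∈ I, X = 'id' })

Items with dot before 'id', with the dot advanced:
  [Y → . id D] → [Y → id . D]
Closure of the advanced items:
  [Y → id . D] has the dot before D: add [D → . / S], [D → . g], [D → . / Y]

GOTO = { [D → . / S], [D → . / Y], [D → . g], [Y → id . D] }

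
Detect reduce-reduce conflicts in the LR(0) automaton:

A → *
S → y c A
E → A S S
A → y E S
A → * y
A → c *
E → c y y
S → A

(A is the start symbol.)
Yes — I15: [A → * .] vs [A → c * .]

Augment with A' → A and build the canonical LR(0) collection (I0 = CLOSURE({[A' → . A]}), then GOTO on every symbol after a dot until no new states appear). It has 22 states:
  I0: { [A → . * y], [A → . *], [A → . c *], [A → . y E S], [A' → . A] }  — shift
  I1: { [A → * . y], [A → * .] }  — shift, reduce
  I2: { [A' → A .] }  — accept
  I3: { [A → c . *] }  — shift
  I4: { [A → . * y], [A → . *], [A → . c *], [A → . y E S], [A → y . E S], [E → . A S S], [E → . c y y] }  — shift
  I5: { [A → . * y], [A → . *], [A → . c *], [A → . y E S], [E → A . S S], [S → . A], [S → . y c A] }  — shift
  I6: { [A → . * y], [A → . *], [A → . c *], [A → . y E S], [A → y E . S], [S → . A], [S → . y c A] }  — shift
  I7: { [A → c . *], [E → c . y y] }  — shift
  I8: { [A → c * .] }  — reduce
  I9: { [E → c y . y] }  — shift
  I10: { [E → c y y .] }  — reduce
  I11: { [S → A .] }  — reduce
  I12: { [A → y E S .] }  — reduce
  I13: { [A → . * y], [A → . *], [A → . c *], [A → . y E S], [A → y . E S], [E → . A S S], [E → . c y y], [S → y . c A] }  — shift
  I14: { [A → . * y], [A → . *], [A → . c *], [A → . y E S], [A → c . *], [E → c . y y], [S → y c . A] }  — shift
  I15: { [A → * . y], [A → * .], [A → c * .] }  — shift, 2 reduces
  I16: { [S → y c A .] }  — reduce
  I17: { [A → . * y], [A → . *], [A → . c *], [A → . y E S], [A → y . E S], [E → . A S S], [E → . c y y], [E → c y . y] }  — shift
  I18: { [A → . * y], [A → . *], [A → . c *], [A → . y E S], [A → y . E S], [E → . A S S], [E → . c y y], [E → c y y .] }  — shift, reduce
  I19: { [A → * y .] }  — reduce
  I20: { [A → . * y], [A → . *], [A → . c *], [A → . y E S], [E → A S . S], [S → . A], [S → . y c A] }  — shift
  I21: { [E → A S S .] }  — reduce

I15 contains complete items [A → * .], [A → c * .] — reduce-reduce conflict.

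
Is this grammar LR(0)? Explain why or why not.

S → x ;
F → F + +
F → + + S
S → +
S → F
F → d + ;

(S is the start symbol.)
No. Shift-reduce conflict between [S → + .] and [F → + . + S]

A grammar is LR(0) if no state in the canonical LR(0) collection has:
  - both a shift item (dot before a terminal) and a complete item (shift-reduce conflict), or
  - two or more complete items (reduce-reduce conflict; the accept item [S' → S .] counts as a complete item here).

Augment with S' → S and build the canonical LR(0) collection (I0 = CLOSURE({[S' → . S]}), then GOTO on every symbol after a dot until no new states appear). It has 13 states:
  I0: { [F → . + + S], [F → . F + +], [F → . d + ;], [S → . +], [S → . F], [S → . x ;], [S' → . S] }  — shift
  I1: { [F → + . + S], [S → + .] }  — shift, reduce
  I2: { [F → F . + +], [S → F .] }  — shift, reduce
  I3: { [S' → S .] }  — accept
  I4: { [F → d . + ;] }  — shift
  I5: { [S → x . ;] }  — shift
  I6: { [S → x ; .] }  — reduce
  I7: { [F → d + . ;] }  — shift
  I8: { [F → d + ; .] }  — reduce
  I9: { [F → F + . +] }  — shift
  I10: { [F → F + + .] }  — reduce
  I11: { [F → + + . S], [F → . + + S], [F → . F + +], [F → . d + ;], [S → . +], [S → . F], [S → . x ;] }  — shift
  I12: { [F → + + S .] }  — reduce

Conflict in state I1:
  Shift-reduce conflict between [S → + .] and [F → + . + S]
So the grammar is NOT LR(0).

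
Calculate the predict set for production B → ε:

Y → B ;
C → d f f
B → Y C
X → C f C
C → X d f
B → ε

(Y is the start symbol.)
{ ';' }

PREDICT(B → ε) = (FIRST(RHS) \ {ε}) ∪ (FOLLOW(B) if ε ∈ FIRST(RHS), i.e. RHS ⇒* ε)
The right-hand side is ε (FIRST(ε) = { ε }), so the predict set is FOLLOW(B) = { ';' }
PREDICT(B → ε) = { ';' }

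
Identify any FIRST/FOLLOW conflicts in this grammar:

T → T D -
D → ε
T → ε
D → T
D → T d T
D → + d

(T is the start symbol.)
A FIRST/FOLLOW conflict occurs when a non-terminal N has a nullable alternative N → β (β ⇒* ε) and another alternative N → α with FIRST(α) ∩ FOLLOW(N) ≠ ∅: on such a lookahead the parser cannot decide between expanding α and letting N vanish via β.

Nullable non-terminals: D, T.
FIRST sets used below: FIRST(T) = { '+', '-', 'd', ε }, FIRST(D) = { '+', '-', 'd', ε }

D: nullable alternative(s) D → ε, D → T; FOLLOW(D) = { '-' }
  D → ε: FIRST \ {ε} = { } — disjoint from FOLLOW(D)
  D → T: FIRST \ {ε} = { '+', '-', 'd' } — overlaps FOLLOW(D) on { '-' }: CONFLICT
  D → T d T: FIRST \ {ε} = { '+', '-', 'd' } — overlaps FOLLOW(D) on { '-' }: CONFLICT
  D → + d: FIRST \ {ε} = { '+' } — disjoint from FOLLOW(D)

T: nullable alternative(s) T → ε; FOLLOW(T) = { $, '+', '-', 'd' }
  T → T D -: FIRST \ {ε} = { '+', '-', 'd' } — overlaps FOLLOW(T) on { '+', '-', 'd' }: CONFLICT
  T → ε: FIRST \ {ε} = { } — this is the only nullable alternative, skip

So the grammar has 3 FIRST/FOLLOW conflicts (marked CONFLICT above).

Answer: Yes. T → T D '-' with FOLLOW(T) on { '+', '-', 'd' }; D → T with FOLLOW(D) on { '-' }; D → T d T with FOLLOW(D) on { '-' }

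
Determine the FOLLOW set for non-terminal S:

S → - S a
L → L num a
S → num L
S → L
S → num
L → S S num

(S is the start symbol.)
{ $, '-', 'a', 'num' }

To compute FOLLOW(S), find every occurrence of S on a right-hand side N → α S β: add FIRST(β) \ {ε}, and if β is empty or nullable also add FOLLOW(N). Iterate to a fixed point.

S is the start symbol, so $ ∈ FOLLOW(S).
In S → - S a: S is followed by a, add FIRST(a) \ {ε} = { 'a' }
In L → S S num: S is followed by S num, add FIRST(S num) \ {ε} = { '-', 'num' }
In L → S S num: S is followed by num, add FIRST(num) \ {ε} = { 'num' }

Taking the union: FOLLOW(S) = { $, '-', 'a', 'num' }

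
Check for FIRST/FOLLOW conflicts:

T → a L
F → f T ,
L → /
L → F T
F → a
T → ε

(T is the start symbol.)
No FIRST/FOLLOW conflicts.

A FIRST/FOLLOW conflict occurs when a non-terminal N has a nullable alternative N → β (β ⇒* ε) and another alternative N → α with FIRST(α) ∩ FOLLOW(N) ≠ ∅: on such a lookahead the parser cannot decide between expanding α and letting N vanish via β.

Nullable non-terminals: T.

T: nullable alternative(s) T → ε; FOLLOW(T) = { $, ',' }
  T → a L: FIRST \ {ε} = { 'a' } — disjoint from FOLLOW(T)
  T → ε: FIRST \ {ε} = { } — this is the only nullable alternative, skip

F, L have no nullable alternative, so no FIRST/FOLLOW check is needed there.

No FIRST/FOLLOW conflicts found.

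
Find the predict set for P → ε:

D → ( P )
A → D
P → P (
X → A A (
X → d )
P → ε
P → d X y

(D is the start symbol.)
{ '(', ')' }

PREDICT(P → ε) = (FIRST(RHS) \ {ε}) ∪ (FOLLOW(P) if ε ∈ FIRST(RHS), i.e. RHS ⇒* ε)
The right-hand side is ε (FIRST(ε) = { ε }), so the predict set is FOLLOW(P) = { '(', ')' }
PREDICT(P → ε) = { '(', ')' }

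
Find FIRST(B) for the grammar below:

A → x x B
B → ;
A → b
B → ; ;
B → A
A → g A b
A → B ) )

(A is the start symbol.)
To compute FIRST(B), examine every production with B on the left-hand side, reading each right-hand side left to right until a non-nullable symbol is reached.

FIRST sets of the other non-terminals involved (by the same procedure, iterated to a fixed point):
  FIRST(A) = { ';', 'b', 'g', 'x' }

From B → ;:
  - ';' is a terminal: add ';' and stop
From B → ; ;:
  - ';' is a terminal: add ';' and stop
From B → A:
  - A is a non-terminal: add FIRST(A) \ {ε} = { ';', 'b', 'g', 'x' }
    A is not nullable, so stop

Collecting: FIRST(B) = { ';', 'b', 'g', 'x' }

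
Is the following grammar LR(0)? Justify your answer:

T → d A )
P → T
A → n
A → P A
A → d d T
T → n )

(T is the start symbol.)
No. Shift-reduce conflict between [A → n .] and [T → n . )]

Augment with T' → T and build the canonical LR(0) collection (I0 = CLOSURE({[T' → . T]}), then GOTO on every symbol after a dot until no new states appear). It has 14 states:
  I0: { [T → . d A )], [T → . n )], [T' → . T] }  — shift
  I1: { [T' → T .] }  — accept
  I2: { [A → . P A], [A → . d d T], [A → . n], [P → . T], [T → . d A )], [T → . n )], [T → d . A )] }  — shift
  I3: { [T → n . )] }  — shift
  I4: { [T → n ) .] }  — reduce
  I5: { [T → d A . )] }  — shift
  I6: { [A → . P A], [A → . d d T], [A → . n], [A → P . A], [P → . T], [T → . d A )], [T → . n )] }  — shift
  I7: { [P → T .] }  — reduce
  I8: { [A → . P A], [A → . d d T], [A → . n], [A → d . d T], [P → . T], [T → . d A )], [T → . n )], [T → d . A )] }  — shift
  I9: { [A → n .], [T → n . )] }  — shift, reduce
  I10: { [A → . P A], [A → . d d T], [A → . n], [A → d . d T], [A → d d . T], [P → . T], [T → . d A )], [T → . n )], [T → d . A )] }  — shift
  I11: { [A → d d T .], [P → T .] }  — 2 reduces
  I12: { [A → P A .] }  — reduce
  I13: { [T → d A ) .] }  — reduce

Conflict in state I9:
  Shift-reduce conflict between [A → n .] and [T → n . )]
So the grammar is NOT LR(0).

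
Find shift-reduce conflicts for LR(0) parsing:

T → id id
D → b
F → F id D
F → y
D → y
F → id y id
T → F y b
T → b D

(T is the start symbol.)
No shift-reduce conflicts

A shift-reduce conflict occurs when an LR(0) state has both:
  - a complete (reduce) item [A → α .] (dot at the end), and
  - a shift item [B → β . c γ] (dot before a terminal).

Augment with T' → T and build the canonical LR(0) collection (I0 = CLOSURE({[T' → . T]}), then GOTO on every symbol after a dot until no new states appear). It has 16 states:
  I0: { [F → . F id D], [F → . id y id], [F → . y], [T → . F y b], [T → . b D], [T → . id id], [T' → . T] }  — shift
  I1: { [F → F . id D], [T → F . y b] }  — shift
  I2: { [T' → T .] }  — accept
  I3: { [D → . b], [D → . y], [T → b . D] }  — shift
  I4: { [F → id . y id], [T → id . id] }  — shift
  I5: { [F → y .] }  — reduce
  I6: { [T → id id .] }  — reduce
  I7: { [F → id y . id] }  — shift
  I8: { [F → id y id .] }  — reduce
  I9: { [T → b D .] }  — reduce
  I10: { [D → b .] }  — reduce
  I11: { [D → y .] }  — reduce
  I12: { [D → . b], [D → . y], [F → F id . D] }  — shift
  I13: { [T → F y . b] }  — shift
  I14: { [T → F y b .] }  — reduce
  I15: { [F → F id D .] }  — reduce

No state contains both a complete item and a shift item.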